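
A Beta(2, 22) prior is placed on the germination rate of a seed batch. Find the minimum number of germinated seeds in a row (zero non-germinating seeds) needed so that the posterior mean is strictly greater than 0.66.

k = 41

After k germinated seeds and 0 non-germinating seeds the posterior is Beta(2+k, 22), with mean (2+k)/(2+22+k).
Set (2+k)/(24+k) > 0.66 and solve: k > (0.66·24 − 2)/(1 − 0.66) = 40.706.
The smallest integer exceeding 40.706 is 41, and checking k=41: (43)/(65) = 0.6615 > 0.66.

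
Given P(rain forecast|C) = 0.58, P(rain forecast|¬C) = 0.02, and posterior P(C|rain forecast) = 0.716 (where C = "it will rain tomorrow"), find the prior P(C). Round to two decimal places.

P(C) = 0.08

In odds form, posterior odds = prior odds × likelihood ratio, so prior odds = posterior odds ÷ LR.
Posterior odds = 0.716/(1−0.716) = 2.5211. LR = 0.58/0.02 = 29.0000.
Prior odds = 2.5211/29.0000 = 0.0869, so P(C) = 0.0869/(1+0.0869) ≈ 0.08.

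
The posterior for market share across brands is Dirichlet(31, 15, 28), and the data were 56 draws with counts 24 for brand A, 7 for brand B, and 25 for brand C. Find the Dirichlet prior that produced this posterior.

For a Dirichlet(α) prior with multinomial counts c, the posterior is Dirichlet(α + c) componentwise.
Subtract each count from the matching posterior parameter: 31−24=7, 15−7=8, 28−25=3.

Dirichlet(7, 8, 3)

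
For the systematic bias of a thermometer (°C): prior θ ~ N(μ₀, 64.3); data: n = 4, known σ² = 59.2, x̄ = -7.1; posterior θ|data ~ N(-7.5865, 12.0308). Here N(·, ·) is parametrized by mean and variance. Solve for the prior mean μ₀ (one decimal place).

The posterior mean is a precision-weighted average: μ_n = (τ₀μ₀ + τ_data·x̄)/(τ₀+τ_data), with τ₀=1/σ₀² and τ_data=n/σ².
Here τ₀ = 1/64.3 = 0.015552 and τ_data = 4/59.2 = 0.067568, so τ_n = 0.083120.
Rearranging for μ₀: μ₀ = (μ_n·τ_n − τ_data·x̄)/τ₀ = (-7.5865·0.083120 − 0.067568·-7.1) / 0.015552 = -0.150857/0.015552 ≈ -9.7.

μ₀ = -9.7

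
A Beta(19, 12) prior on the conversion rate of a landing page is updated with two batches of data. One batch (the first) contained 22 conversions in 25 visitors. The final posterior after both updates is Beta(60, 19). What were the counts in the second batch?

19 conversions and 4 bounces

Because Beta–binomial updating is additive in the counts, the combined data contributed (α_post−α_prior, β_post−β_prior) successes and failures.
Total across both batches: 60−19=41 conversions, 19−12=7 bounces.
Subtract the first batch: 41−22=19 conversions and 7−3=4 bounces.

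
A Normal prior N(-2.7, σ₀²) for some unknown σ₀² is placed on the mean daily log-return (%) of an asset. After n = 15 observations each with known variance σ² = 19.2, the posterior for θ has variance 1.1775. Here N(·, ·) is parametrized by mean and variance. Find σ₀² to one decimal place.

For the Normal–Normal model with known σ², precisions add: τ_n = τ₀ + n/σ².
So 1/σ₀² = 1/1.1775 − 15/19.2 = 0.849257 − 0.781250 = 0.068007.
Hence σ₀² = 1/0.068007 ≈ 14.7.

σ₀² = 14.7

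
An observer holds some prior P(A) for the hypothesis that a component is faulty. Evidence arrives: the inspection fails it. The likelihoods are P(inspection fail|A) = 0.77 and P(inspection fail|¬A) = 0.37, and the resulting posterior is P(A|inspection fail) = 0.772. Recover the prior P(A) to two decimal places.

P(A) = 0.62

Bayes' rule in odds form gives O(A|E) = O(A)·[P(E|A)/P(E|¬A)], hence O(A) = O(A|E)/LR.
Posterior odds = 0.772/(1−0.772) = 3.3860. LR = 0.77/0.37 = 2.0811.
Prior odds = 3.3860/2.0811 = 1.6270, so P(A) = 1.6270/(1+1.6270) ≈ 0.62.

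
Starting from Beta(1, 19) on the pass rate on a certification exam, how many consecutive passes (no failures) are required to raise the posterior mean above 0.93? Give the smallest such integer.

After k passes and 0 failures the posterior is Beta(1+k, 19), with mean (1+k)/(1+19+k).
Set (1+k)/(20+k) > 0.93 and solve: k > (0.93·20 − 1)/(1 − 0.93) = 251.429.
The smallest integer exceeding 251.429 is 252.

k = 252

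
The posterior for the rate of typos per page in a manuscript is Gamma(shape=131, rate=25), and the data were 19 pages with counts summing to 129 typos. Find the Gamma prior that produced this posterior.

Gamma(shape=2, rate=6)

Gamma–Poisson conjugacy: posterior shape = α + Σxᵢ, posterior rate = β + n.
So α = 131 − 129 = 2 and β = 25 − 19 = 6.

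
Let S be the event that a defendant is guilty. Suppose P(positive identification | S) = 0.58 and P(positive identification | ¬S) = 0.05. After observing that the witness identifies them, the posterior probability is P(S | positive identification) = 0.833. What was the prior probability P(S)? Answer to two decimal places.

P(S) = 0.30

Bayes' rule in odds form gives O(S|E) = O(S)·[P(E|S)/P(E|¬S)], hence O(S) = O(S|E)/LR.
Posterior odds = 0.833/(1−0.833) = 4.9880. LR = 0.58/0.05 = 11.6000.
Prior odds = 4.9880/11.6000 = 0.4300, so P(S) = 0.4300/(1+0.4300) ≈ 0.30.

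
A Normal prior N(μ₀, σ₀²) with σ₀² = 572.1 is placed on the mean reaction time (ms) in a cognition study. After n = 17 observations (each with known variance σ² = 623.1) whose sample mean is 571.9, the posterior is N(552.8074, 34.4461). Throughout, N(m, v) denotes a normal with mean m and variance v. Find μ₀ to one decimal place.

μ₀ = 254.8

The posterior mean is a precision-weighted average: μ_n = (τ₀μ₀ + τ_data·x̄)/(τ₀+τ_data), with τ₀=1/σ₀² and τ_data=n/σ².
Here τ₀ = 1/572.1 = 0.001748 and τ_data = 17/623.1 = 0.027283, so τ_n = 0.029031.
Rearranging for μ₀: μ₀ = (μ_n·τ_n − τ_data·x̄)/τ₀ = (552.8074·0.029031 − 0.027283·571.9) / 0.001748 = 0.445404/0.001748 ≈ 254.8.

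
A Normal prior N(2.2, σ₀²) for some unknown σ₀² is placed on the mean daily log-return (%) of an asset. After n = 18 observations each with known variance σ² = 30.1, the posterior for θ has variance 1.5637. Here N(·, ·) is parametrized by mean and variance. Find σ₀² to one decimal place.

Posterior precision equals prior precision plus data precision: 1/σ_n² = 1/σ₀² + n/σ².
So 1/σ₀² = 1/1.5637 − 18/30.1 = 0.639509 − 0.598007 = 0.041502.
Hence σ₀² = 1/0.041502 ≈ 24.1.

σ₀² = 24.1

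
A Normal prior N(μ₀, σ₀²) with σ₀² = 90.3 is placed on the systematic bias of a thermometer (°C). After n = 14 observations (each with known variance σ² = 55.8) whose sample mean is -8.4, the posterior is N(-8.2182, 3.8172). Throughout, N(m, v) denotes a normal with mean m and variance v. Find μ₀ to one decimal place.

μ₀ = -4.1

With known observation variance, the Normal–Normal posterior has precision τ_n = τ₀ + n/σ² and mean μ_n = (τ₀μ₀ + (n/σ²)x̄)/τ_n.
Here τ₀ = 1/90.3 = 0.011074 and τ_data = 14/55.8 = 0.250896, so τ_n = 0.261970.
Rearranging for μ₀: μ₀ = (μ_n·τ_n − τ_data·x̄)/τ₀ = (-8.2182·0.261970 − 0.250896·-8.4) / 0.011074 = -0.045395/0.011074 ≈ -4.1.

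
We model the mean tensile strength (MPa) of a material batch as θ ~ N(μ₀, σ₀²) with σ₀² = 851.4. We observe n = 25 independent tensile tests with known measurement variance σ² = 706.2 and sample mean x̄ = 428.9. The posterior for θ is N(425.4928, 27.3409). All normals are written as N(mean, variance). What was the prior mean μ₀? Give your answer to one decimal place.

With known observation variance, the Normal–Normal posterior has precision τ_n = τ₀ + n/σ² and mean μ_n = (τ₀μ₀ + (n/σ²)x̄)/τ_n.
Here τ₀ = 1/851.4 = 0.001175 and τ_data = 25/706.2 = 0.035401, so τ_n = 0.036576.
Rearranging for μ₀: μ₀ = (μ_n·τ_n − τ_data·x̄)/τ₀ = (425.4928·0.036576 − 0.035401·428.9) / 0.001175 = 0.379336/0.001175 ≈ 322.8.

μ₀ = 322.8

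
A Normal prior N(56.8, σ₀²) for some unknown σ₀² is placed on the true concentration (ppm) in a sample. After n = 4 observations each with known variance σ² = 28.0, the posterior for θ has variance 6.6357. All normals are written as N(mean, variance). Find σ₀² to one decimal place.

σ₀² = 127.5

Posterior precision equals prior precision plus data precision: 1/σ_n² = 1/σ₀² + n/σ².
So 1/σ₀² = 1/6.6357 − 4/28.0 = 0.150700 − 0.142857 = 0.007843.
Hence σ₀² = 1/0.007843 ≈ 127.5.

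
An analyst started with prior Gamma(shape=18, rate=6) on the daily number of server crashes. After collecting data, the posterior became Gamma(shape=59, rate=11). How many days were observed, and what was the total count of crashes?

A Gamma(α, β) prior (rate parametrization) on a Poisson rate with n observations summing to S gives posterior Gamma(α+S, β+n).
Matching: Σxᵢ = 59 − 18 = 41 and n = 11 − 6 = 5.

n = 5 days with total 41 crashes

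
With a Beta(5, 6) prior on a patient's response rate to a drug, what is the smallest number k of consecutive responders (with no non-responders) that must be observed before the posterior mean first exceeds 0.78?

After k responders and 0 non-responders the posterior is Beta(5+k, 6), with mean (5+k)/(5+6+k).
Set (5+k)/(11+k) > 0.78 and solve: k > (0.78·11 − 5)/(1 − 0.78) = 16.273.
The smallest integer exceeding 16.273 is 17.

k = 17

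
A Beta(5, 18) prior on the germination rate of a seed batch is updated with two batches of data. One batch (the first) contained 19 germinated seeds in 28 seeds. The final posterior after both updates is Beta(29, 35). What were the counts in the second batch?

Sequential conjugate updates are equivalent to a single update on the pooled data, so total successes = posterior α − prior α and total failures = posterior β − prior β.
Total across both batches: 29−5=24 germinated seeds, 35−18=17 non-germinating seeds.
Subtract the first batch: 24−19=5 germinated seeds and 17−9=8 non-germinating seeds.

5 germinated seeds and 8 non-germinating seeds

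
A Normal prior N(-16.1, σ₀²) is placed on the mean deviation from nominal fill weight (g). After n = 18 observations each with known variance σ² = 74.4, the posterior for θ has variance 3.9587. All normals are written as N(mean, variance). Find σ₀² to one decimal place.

Posterior precision equals prior precision plus data precision: 1/σ_n² = 1/σ₀² + n/σ².
So 1/σ₀² = 1/3.9587 − 18/74.4 = 0.252608 − 0.241935 = 0.010673.
Hence σ₀² = 1/0.010673 ≈ 93.7.

σ₀² = 93.7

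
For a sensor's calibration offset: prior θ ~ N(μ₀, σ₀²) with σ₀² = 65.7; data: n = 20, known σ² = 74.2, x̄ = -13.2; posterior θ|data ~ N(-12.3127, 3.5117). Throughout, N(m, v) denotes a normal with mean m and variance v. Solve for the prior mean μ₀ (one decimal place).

μ₀ = 3.4

The posterior mean is a precision-weighted average: μ_n = (τ₀μ₀ + τ_data·x̄)/(τ₀+τ_data), with τ₀=1/σ₀² and τ_data=n/σ².
Here τ₀ = 1/65.7 = 0.015221 and τ_data = 20/74.2 = 0.269542, so τ_n = 0.284763.
Rearranging for μ₀: μ₀ = (μ_n·τ_n − τ_data·x̄)/τ₀ = (-12.3127·0.284763 − 0.269542·-13.2) / 0.015221 = 0.051753/0.015221 ≈ 3.4.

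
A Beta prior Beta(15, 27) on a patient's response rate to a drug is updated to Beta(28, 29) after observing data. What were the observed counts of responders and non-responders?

Under Beta–binomial conjugacy the posterior parameters are (α+s, β+f).
So s = 28 − 15 = 13 and f = 29 − 27 = 2.

13 responders and 2 non-responders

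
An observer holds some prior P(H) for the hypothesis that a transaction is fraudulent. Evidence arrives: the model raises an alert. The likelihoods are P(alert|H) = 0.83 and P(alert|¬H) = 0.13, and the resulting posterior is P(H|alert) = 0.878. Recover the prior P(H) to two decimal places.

P(H) = 0.53

Bayes' rule in odds form gives O(H|E) = O(H)·[P(E|H)/P(E|¬H)], hence O(H) = O(H|E)/LR.
Posterior odds = 0.878/(1−0.878) = 7.1967. LR = 0.83/0.13 = 6.3846.
Prior odds = 7.1967/6.3846 = 1.1272, so P(H) = 1.1272/(1+1.1272) ≈ 0.53.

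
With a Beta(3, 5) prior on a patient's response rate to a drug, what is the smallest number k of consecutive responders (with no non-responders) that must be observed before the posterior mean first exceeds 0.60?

k = 5

After k responders and 0 non-responders the posterior is Beta(3+k, 5), with mean (3+k)/(3+5+k).
Set (3+k)/(8+k) > 0.60 and solve: k > (0.60·8 − 3)/(1 − 0.60) = 4.500.
The smallest integer exceeding 4.500 is 5, and checking k=5: (8)/(13) = 0.6154 > 0.60.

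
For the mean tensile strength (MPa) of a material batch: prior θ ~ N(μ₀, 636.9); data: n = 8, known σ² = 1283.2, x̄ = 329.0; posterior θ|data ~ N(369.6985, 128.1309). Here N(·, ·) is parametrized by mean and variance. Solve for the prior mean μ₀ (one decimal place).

With known observation variance, the Normal–Normal posterior has precision τ_n = τ₀ + n/σ² and mean μ_n = (τ₀μ₀ + (n/σ²)x̄)/τ_n.
Here τ₀ = 1/636.9 = 0.001570 and τ_data = 8/1283.2 = 0.006234, so τ_n = 0.007804.
Rearranging for μ₀: μ₀ = (μ_n·τ_n − τ_data·x̄)/τ₀ = (369.6985·0.007804 − 0.006234·329.0) / 0.001570 = 0.834141/0.001570 ≈ 531.3.

μ₀ = 531.3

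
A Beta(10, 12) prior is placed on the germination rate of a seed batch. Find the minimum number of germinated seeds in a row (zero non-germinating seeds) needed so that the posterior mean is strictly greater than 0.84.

After k germinated seeds and 0 non-germinating seeds the posterior is Beta(10+k, 12), with mean (10+k)/(10+12+k).
Set (10+k)/(22+k) > 0.84 and solve: k > (0.84·22 − 10)/(1 − 0.84) = 53.000.
The smallest integer exceeding 53.000 is 54, and checking k=54: (64)/(76) = 0.8421 > 0.84.

k = 54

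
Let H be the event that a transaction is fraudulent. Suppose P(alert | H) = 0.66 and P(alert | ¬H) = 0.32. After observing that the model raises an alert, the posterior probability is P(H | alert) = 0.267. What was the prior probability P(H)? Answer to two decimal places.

In odds form, posterior odds = prior odds × likelihood ratio, so prior odds = posterior odds ÷ LR.
Posterior odds = 0.267/(1−0.267) = 0.3643. LR = 0.66/0.32 = 2.0625.
Prior odds = 0.3643/2.0625 = 0.1766, so P(H) = 0.1766/(1+0.1766) ≈ 0.15.

P(H) = 0.15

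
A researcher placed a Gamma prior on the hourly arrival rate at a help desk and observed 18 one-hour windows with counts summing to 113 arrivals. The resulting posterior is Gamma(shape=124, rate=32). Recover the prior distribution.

Gamma(shape=11, rate=14)

A Gamma(α, β) prior (rate parametrization) on a Poisson rate with n observations summing to S gives posterior Gamma(α+S, β+n).
So α = 124 − 113 = 11 and β = 32 − 18 = 14.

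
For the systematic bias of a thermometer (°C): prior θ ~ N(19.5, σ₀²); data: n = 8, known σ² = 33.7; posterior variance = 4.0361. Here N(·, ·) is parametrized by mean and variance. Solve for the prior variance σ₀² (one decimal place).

σ₀² = 96.4

Posterior precision equals prior precision plus data precision: 1/σ_n² = 1/σ₀² + n/σ².
So 1/σ₀² = 1/4.0361 − 8/33.7 = 0.247764 − 0.237389 = 0.010375.
Hence σ₀² = 1/0.010375 ≈ 96.4.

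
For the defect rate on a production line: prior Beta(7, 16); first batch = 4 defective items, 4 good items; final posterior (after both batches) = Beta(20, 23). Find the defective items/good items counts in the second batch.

Because Beta–binomial updating is additive in the counts, the combined data contributed (α_post−α_prior, β_post−β_prior) successes and failures.
Total across both batches: 20−7=13 defective items, 23−16=7 good items.
Subtract the first batch: 13−4=9 defective items and 7−4=3 good items.

9 defective items and 3 good items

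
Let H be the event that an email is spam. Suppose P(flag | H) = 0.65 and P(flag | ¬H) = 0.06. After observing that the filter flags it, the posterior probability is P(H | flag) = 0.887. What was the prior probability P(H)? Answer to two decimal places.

P(H) = 0.42

In odds form, posterior odds = prior odds × likelihood ratio, so prior odds = posterior odds ÷ LR.
Posterior odds = 0.887/(1−0.887) = 7.8496. LR = 0.65/0.06 = 10.8333.
Prior odds = 7.8496/10.8333 = 0.7246, so P(H) = 0.7246/(1+0.7246) ≈ 0.42.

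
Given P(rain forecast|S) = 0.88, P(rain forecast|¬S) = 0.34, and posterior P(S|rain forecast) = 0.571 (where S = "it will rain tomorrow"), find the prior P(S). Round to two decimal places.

P(S) = 0.34

In odds form, posterior odds = prior odds × likelihood ratio, so prior odds = posterior odds ÷ LR.
Posterior odds = 0.571/(1−0.571) = 1.3310. LR = 0.88/0.34 = 2.5882.
Prior odds = 1.3310/2.5882 = 0.5143, so P(S) = 0.5143/(1+0.5143) ≈ 0.34.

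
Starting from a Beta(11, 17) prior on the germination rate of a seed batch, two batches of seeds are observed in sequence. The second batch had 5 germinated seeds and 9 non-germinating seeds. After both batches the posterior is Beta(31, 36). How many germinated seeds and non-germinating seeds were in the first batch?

15 germinated seeds and 10 non-germinating seeds

Because Beta–binomial updating is additive in the counts, the combined data contributed (α_post−α_prior, β_post−β_prior) successes and failures.
Total across both batches: 31−11=20 germinated seeds, 36−17=19 non-germinating seeds.
Subtract the second batch: 20−5=15 germinated seeds and 19−9=10 non-germinating seeds.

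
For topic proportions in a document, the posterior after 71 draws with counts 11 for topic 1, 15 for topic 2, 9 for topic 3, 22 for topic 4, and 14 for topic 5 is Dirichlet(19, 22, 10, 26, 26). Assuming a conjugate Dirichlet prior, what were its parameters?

For a Dirichlet(α) prior with multinomial counts c, the posterior is Dirichlet(α + c) componentwise.
Subtract each count from the matching posterior parameter: 19−11=8, 22−15=7, 10−9=1, 26−22=4, 26−14=12.

Dirichlet(8, 7, 1, 4, 12)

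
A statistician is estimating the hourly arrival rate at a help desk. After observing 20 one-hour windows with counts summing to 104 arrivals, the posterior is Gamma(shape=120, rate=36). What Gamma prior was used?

Gamma–Poisson conjugacy: posterior shape = α + Σxᵢ, posterior rate = β + n.
So α = 120 − 104 = 16 and β = 36 − 20 = 16.

Gamma(shape=16, rate=16)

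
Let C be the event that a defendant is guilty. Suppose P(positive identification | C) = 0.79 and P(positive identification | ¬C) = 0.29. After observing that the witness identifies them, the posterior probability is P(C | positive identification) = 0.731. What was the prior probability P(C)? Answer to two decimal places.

P(C) = 0.50

Bayes' rule in odds form gives O(C|E) = O(C)·[P(E|C)/P(E|¬C)], hence O(C) = O(C|E)/LR.
Posterior odds = 0.731/(1−0.731) = 2.7175. LR = 0.79/0.29 = 2.7241.
Prior odds = 2.7175/2.7241 = 0.9976, so P(C) = 0.9976/(1+0.9976) ≈ 0.50.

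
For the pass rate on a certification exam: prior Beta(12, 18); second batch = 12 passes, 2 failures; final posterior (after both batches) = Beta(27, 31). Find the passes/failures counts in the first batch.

3 passes and 11 failures

Sequential conjugate updates are equivalent to a single update on the pooled data, so total successes = posterior α − prior α and total failures = posterior β − prior β.
Total across both batches: 27−12=15 passes, 31−18=13 failures.
Subtract the second batch: 15−12=3 passes and 13−2=11 failures.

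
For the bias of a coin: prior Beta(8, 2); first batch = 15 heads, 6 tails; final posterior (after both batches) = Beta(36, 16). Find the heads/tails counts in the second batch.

13 heads and 8 tails

Because Beta–binomial updating is additive in the counts, the combined data contributed (α_post−α_prior, β_post−β_prior) successes and failures.
Total across both batches: 36−8=28 heads, 16−2=14 tails.
Subtract the first batch: 28−15=13 heads and 14−6=8 tails.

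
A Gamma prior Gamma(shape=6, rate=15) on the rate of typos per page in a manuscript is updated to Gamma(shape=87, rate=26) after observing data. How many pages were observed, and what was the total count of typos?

Gamma–Poisson conjugacy: posterior shape = α + Σxᵢ, posterior rate = β + n.
Matching: Σxᵢ = 87 − 6 = 81 and n = 26 − 15 = 11.

n = 11 pages with total 81 typos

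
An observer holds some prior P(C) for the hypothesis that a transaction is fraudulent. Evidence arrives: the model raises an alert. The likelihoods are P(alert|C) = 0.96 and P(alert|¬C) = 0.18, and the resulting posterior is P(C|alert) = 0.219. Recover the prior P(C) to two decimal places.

Bayes' rule in odds form gives O(C|E) = O(C)·[P(E|C)/P(E|¬C)], hence O(C) = O(C|E)/LR.
Posterior odds = 0.219/(1−0.219) = 0.2804. LR = 0.96/0.18 = 5.3333.
Prior odds = 0.2804/5.3333 = 0.0526, so P(C) = 0.0526/(1+0.0526) ≈ 0.05.

P(C) = 0.05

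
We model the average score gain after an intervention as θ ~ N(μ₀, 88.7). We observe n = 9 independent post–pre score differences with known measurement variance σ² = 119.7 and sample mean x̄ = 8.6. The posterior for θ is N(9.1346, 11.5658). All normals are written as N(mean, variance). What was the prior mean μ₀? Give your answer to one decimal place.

μ₀ = 12.7

The posterior mean is a precision-weighted average: μ_n = (τ₀μ₀ + τ_data·x̄)/(τ₀+τ_data), with τ₀=1/σ₀² and τ_data=n/σ².
Here τ₀ = 1/88.7 = 0.011274 and τ_data = 9/119.7 = 0.075188, so τ_n = 0.086462.
Rearranging for μ₀: μ₀ = (μ_n·τ_n − τ_data·x̄)/τ₀ = (9.1346·0.086462 − 0.075188·8.6) / 0.011274 = 0.143179/0.011274 ≈ 12.7.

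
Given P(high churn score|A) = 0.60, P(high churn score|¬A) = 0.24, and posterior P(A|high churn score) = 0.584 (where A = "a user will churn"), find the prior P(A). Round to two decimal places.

Bayes' rule in odds form gives O(A|E) = O(A)·[P(E|A)/P(E|¬A)], hence O(A) = O(A|E)/LR.
Posterior odds = 0.584/(1−0.584) = 1.4038. LR = 0.60/0.24 = 2.5000.
Prior odds = 1.4038/2.5000 = 0.5615, so P(A) = 0.5615/(1+0.5615) ≈ 0.36.

P(A) = 0.36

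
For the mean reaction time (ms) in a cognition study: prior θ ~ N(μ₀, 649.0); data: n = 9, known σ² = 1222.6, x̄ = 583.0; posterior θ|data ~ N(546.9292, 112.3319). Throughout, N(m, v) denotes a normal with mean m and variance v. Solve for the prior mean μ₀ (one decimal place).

μ₀ = 374.6

With known observation variance, the Normal–Normal posterior has precision τ_n = τ₀ + n/σ² and mean μ_n = (τ₀μ₀ + (n/σ²)x̄)/τ_n.
Here τ₀ = 1/649.0 = 0.001541 and τ_data = 9/1222.6 = 0.007361, so τ_n = 0.008902.
Rearranging for μ₀: μ₀ = (μ_n·τ_n − τ_data·x̄)/τ₀ = (546.9292·0.008902 − 0.007361·583.0) / 0.001541 = 0.577301/0.001541 ≈ 374.6.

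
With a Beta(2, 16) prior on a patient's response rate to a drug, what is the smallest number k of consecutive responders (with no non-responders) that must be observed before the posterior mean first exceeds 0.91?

After k responders and 0 non-responders the posterior is Beta(2+k, 16), with mean (2+k)/(2+16+k).
Set (2+k)/(18+k) > 0.91 and solve: k > (0.91·18 − 2)/(1 − 0.91) = 159.778.
The smallest integer exceeding 159.778 is 160.

k = 160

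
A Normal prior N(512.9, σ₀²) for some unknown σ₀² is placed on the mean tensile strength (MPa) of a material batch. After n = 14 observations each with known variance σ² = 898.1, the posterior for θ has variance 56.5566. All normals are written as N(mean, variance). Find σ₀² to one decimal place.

σ₀² = 477.8

Posterior precision equals prior precision plus data precision: 1/σ_n² = 1/σ₀² + n/σ².
So 1/σ₀² = 1/56.5566 − 14/898.1 = 0.017681 − 0.015588 = 0.002093.
Hence σ₀² = 1/0.002093 ≈ 477.8.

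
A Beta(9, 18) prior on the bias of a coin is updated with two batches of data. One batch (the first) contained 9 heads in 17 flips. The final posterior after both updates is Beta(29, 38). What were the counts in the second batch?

11 heads and 12 tails

Sequential conjugate updates are equivalent to a single update on the pooled data, so total successes = posterior α − prior α and total failures = posterior β − prior β.
Total across both batches: 29−9=20 heads, 38−18=20 tails.
Subtract the first batch: 20−9=11 heads and 20−8=12 tails.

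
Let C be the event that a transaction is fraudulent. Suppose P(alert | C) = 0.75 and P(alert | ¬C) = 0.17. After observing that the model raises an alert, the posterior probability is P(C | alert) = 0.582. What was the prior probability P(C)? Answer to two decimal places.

Bayes' rule in odds form gives O(C|E) = O(C)·[P(E|C)/P(E|¬C)], hence O(C) = O(C|E)/LR.
Posterior odds = 0.582/(1−0.582) = 1.3923. LR = 0.75/0.17 = 4.4118.
Prior odds = 1.3923/4.4118 = 0.3156, so P(C) = 0.3156/(1+0.3156) ≈ 0.24.

P(C) = 0.24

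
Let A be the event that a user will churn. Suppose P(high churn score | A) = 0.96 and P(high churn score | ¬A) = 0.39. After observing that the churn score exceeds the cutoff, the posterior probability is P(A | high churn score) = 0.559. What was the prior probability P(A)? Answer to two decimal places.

P(A) = 0.34

Bayes' rule in odds form gives O(A|E) = O(A)·[P(E|A)/P(E|¬A)], hence O(A) = O(A|E)/LR.
Posterior odds = 0.559/(1−0.559) = 1.2676. LR = 0.96/0.39 = 2.4615.
Prior odds = 1.2676/2.4615 = 0.5150, so P(A) = 0.5150/(1+0.5150) ≈ 0.34.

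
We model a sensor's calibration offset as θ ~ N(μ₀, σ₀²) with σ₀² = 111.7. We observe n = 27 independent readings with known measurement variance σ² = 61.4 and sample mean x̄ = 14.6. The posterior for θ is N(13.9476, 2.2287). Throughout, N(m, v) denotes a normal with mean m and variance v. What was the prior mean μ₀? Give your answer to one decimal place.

With known observation variance, the Normal–Normal posterior has precision τ_n = τ₀ + n/σ² and mean μ_n = (τ₀μ₀ + (n/σ²)x̄)/τ_n.
Here τ₀ = 1/111.7 = 0.008953 and τ_data = 27/61.4 = 0.439739, so τ_n = 0.448692.
Rearranging for μ₀: μ₀ = (μ_n·τ_n − τ_data·x̄)/τ₀ = (13.9476·0.448692 − 0.439739·14.6) / 0.008953 = -0.162013/0.008953 ≈ -18.1.

μ₀ = -18.1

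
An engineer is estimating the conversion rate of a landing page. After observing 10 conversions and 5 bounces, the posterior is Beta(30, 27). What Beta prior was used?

Under Beta–binomial conjugacy the posterior parameters are (a+s, b+f).
Subtract the data counts: 30−10=20, 27−5=22.

Beta(20, 22)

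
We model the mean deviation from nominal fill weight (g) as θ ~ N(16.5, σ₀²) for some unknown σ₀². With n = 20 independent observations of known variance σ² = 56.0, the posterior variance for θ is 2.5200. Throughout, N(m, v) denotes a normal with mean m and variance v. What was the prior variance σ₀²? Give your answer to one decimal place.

Posterior precision equals prior precision plus data precision: 1/σ_n² = 1/σ₀² + n/σ².
So 1/σ₀² = 1/2.5200 − 20/56.0 = 0.396825 − 0.357143 = 0.039682.
Hence σ₀² = 1/0.039682 ≈ 25.2.

σ₀² = 25.2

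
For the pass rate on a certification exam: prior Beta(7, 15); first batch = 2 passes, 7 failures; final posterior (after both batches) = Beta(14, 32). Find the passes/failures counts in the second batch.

Sequential conjugate updates are equivalent to a single update on the pooled data, so total successes = posterior α − prior α and total failures = posterior β − prior β.
Total across both batches: 14−7=7 passes, 32−15=17 failures.
Subtract the first batch: 7−2=5 passes and 17−7=10 failures.

5 passes and 10 failures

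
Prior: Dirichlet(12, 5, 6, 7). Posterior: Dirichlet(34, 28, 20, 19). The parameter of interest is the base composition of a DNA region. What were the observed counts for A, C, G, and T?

counts (22, 23, 14, 12)

For a Dirichlet(α) prior with multinomial counts c, the posterior is Dirichlet(α + c) componentwise.
Counts are posterior − prior componentwise: 34−12=22, 28−5=23, 20−6=14, 19−7=12.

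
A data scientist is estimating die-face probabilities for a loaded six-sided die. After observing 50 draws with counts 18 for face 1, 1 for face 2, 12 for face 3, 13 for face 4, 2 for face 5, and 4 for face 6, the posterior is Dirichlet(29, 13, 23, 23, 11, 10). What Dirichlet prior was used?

For a Dirichlet(α) prior with multinomial counts c, the posterior is Dirichlet(α + c) componentwise.
Subtract each count from the matching posterior parameter: 29−18=11, 13−1=12, 23−12=11, 23−13=10, 11−2=9, 10−4=6.

Dirichlet(11, 12, 11, 10, 9, 6)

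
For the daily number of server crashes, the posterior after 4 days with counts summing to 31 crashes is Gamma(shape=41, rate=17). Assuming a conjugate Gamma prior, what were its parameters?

Gamma–Poisson conjugacy: posterior shape = α + Σxᵢ, posterior rate = β + n.
So α = 41 − 31 = 10 and β = 17 − 4 = 13.

Gamma(shape=10, rate=13)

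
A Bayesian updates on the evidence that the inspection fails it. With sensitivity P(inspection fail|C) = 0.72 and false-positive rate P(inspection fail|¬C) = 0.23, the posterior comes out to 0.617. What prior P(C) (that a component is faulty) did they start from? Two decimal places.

In odds form, posterior odds = prior odds × likelihood ratio, so prior odds = posterior odds ÷ LR.
Posterior odds = 0.617/(1−0.617) = 1.6110. LR = 0.72/0.23 = 3.1304.
Prior odds = 1.6110/3.1304 = 0.5146, so P(C) = 0.5146/(1+0.5146) ≈ 0.34.

P(C) = 0.34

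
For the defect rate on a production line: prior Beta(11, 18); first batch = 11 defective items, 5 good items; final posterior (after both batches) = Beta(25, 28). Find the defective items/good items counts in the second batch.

Because Beta–binomial updating is additive in the counts, the combined data contributed (α_post−α_prior, β_post−β_prior) successes and failures.
Total across both batches: 25−11=14 defective items, 28−18=10 good items.
Subtract the first batch: 14−11=3 defective items and 10−5=5 good items.

3 defective items and 5 good items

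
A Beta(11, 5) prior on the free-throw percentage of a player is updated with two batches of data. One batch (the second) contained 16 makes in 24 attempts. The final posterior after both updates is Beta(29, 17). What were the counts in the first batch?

2 makes and 4 misses

Sequential conjugate updates are equivalent to a single update on the pooled data, so total successes = posterior α − prior α and total failures = posterior β − prior β.
Total across both batches: 29−11=18 makes, 17−5=12 misses.
Subtract the second batch: 18−16=2 makes and 12−8=4 misses.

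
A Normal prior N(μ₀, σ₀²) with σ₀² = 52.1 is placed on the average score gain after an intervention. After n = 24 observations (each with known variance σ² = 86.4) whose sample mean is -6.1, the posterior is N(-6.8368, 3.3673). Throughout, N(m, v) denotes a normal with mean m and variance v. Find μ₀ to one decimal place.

With known observation variance, the Normal–Normal posterior has precision τ_n = τ₀ + n/σ² and mean μ_n = (τ₀μ₀ + (n/σ²)x̄)/τ_n.
Here τ₀ = 1/52.1 = 0.019194 and τ_data = 24/86.4 = 0.277778, so τ_n = 0.296972.
Rearranging for μ₀: μ₀ = (μ_n·τ_n − τ_data·x̄)/τ₀ = (-6.8368·0.296972 − 0.277778·-6.1) / 0.019194 = -0.335892/0.019194 ≈ -17.5.

μ₀ = -17.5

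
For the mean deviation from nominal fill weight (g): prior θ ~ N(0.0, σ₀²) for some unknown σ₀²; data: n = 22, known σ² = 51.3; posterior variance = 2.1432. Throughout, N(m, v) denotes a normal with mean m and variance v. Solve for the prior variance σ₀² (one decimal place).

σ₀² = 26.5

For the Normal–Normal model with known σ², precisions add: τ_n = τ₀ + n/σ².
So 1/σ₀² = 1/2.1432 − 22/51.3 = 0.466592 − 0.428850 = 0.037742.
Hence σ₀² = 1/0.037742 ≈ 26.5.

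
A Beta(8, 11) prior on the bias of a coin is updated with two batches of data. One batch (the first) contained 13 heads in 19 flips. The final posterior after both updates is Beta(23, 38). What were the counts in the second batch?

Because Beta–binomial updating is additive in the counts, the combined data contributed (α_post−α_prior, β_post−β_prior) successes and failures.
Total across both batches: 23−8=15 heads, 38−11=27 tails.
Subtract the first batch: 15−13=2 heads and 27−6=21 tails.

2 heads and 21 tails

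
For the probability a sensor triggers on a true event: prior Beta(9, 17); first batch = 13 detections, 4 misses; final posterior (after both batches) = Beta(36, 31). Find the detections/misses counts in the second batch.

14 detections and 10 misses

Because Beta–binomial updating is additive in the counts, the combined data contributed (α_post−α_prior, β_post−β_prior) successes and failures.
Total across both batches: 36−9=27 detections, 31−17=14 misses.
Subtract the first batch: 27−13=14 detections and 14−4=10 misses.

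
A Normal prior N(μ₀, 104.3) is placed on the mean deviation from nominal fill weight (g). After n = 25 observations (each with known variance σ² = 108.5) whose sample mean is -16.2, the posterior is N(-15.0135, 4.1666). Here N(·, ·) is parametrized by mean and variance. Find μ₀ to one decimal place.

μ₀ = 13.5

With known observation variance, the Normal–Normal posterior has precision τ_n = τ₀ + n/σ² and mean μ_n = (τ₀μ₀ + (n/σ²)x̄)/τ_n.
Here τ₀ = 1/104.3 = 0.009588 and τ_data = 25/108.5 = 0.230415, so τ_n = 0.240003.
Rearranging for μ₀: μ₀ = (μ_n·τ_n − τ_data·x̄)/τ₀ = (-15.0135·0.240003 − 0.230415·-16.2) / 0.009588 = 0.129438/0.009588 ≈ 13.5.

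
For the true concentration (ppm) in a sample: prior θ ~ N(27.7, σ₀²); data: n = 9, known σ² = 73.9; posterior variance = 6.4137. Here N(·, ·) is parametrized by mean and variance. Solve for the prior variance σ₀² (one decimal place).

Posterior precision equals prior precision plus data precision: 1/σ_n² = 1/σ₀² + n/σ².
So 1/σ₀² = 1/6.4137 − 9/73.9 = 0.155916 − 0.121786 = 0.034130.
Hence σ₀² = 1/0.034130 ≈ 29.3.

σ₀² = 29.3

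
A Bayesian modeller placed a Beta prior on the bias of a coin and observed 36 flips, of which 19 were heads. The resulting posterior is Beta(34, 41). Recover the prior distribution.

Beta(15, 24)

Under Beta–binomial conjugacy the posterior parameters are (a+s, b+f).
So a = 34 − 19 = 15 and b = 41 − 17 = 24.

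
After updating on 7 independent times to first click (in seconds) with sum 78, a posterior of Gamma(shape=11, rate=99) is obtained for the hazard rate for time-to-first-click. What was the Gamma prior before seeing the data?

Gamma(shape=4, rate=21)

Gamma–exponential conjugacy: posterior shape = α + n, posterior rate = β + Σtᵢ.
So α = 11 − 7 = 4 and β = 99 − 78 = 21.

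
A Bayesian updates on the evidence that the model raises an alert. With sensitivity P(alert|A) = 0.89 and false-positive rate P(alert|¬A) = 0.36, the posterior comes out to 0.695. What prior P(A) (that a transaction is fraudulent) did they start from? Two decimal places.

In odds form, posterior odds = prior odds × likelihood ratio, so prior odds = posterior odds ÷ LR.
Posterior odds = 0.695/(1−0.695) = 2.2787. LR = 0.89/0.36 = 2.4722.
Prior odds = 2.2787/2.4722 = 0.9217, so P(A) = 0.9217/(1+0.9217) ≈ 0.48.

P(A) = 0.48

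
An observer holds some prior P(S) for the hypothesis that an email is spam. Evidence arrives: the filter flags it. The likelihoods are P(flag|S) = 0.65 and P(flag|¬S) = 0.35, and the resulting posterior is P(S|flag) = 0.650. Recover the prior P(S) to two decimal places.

P(S) = 0.50

Bayes' rule in odds form gives O(S|E) = O(S)·[P(E|S)/P(E|¬S)], hence O(S) = O(S|E)/LR.
Posterior odds = 0.650/(1−0.650) = 1.8571. LR = 0.65/0.35 = 1.8571.
Prior odds = 1.8571/1.8571 = 1.0000, so P(S) = 1.0000/(1+1.0000) ≈ 0.50.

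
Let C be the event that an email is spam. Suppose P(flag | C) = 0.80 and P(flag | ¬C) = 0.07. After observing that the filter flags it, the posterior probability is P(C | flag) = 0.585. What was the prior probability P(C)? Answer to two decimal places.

P(C) = 0.11

Bayes' rule in odds form gives O(C|E) = O(C)·[P(E|C)/P(E|¬C)], hence O(C) = O(C|E)/LR.
Posterior odds = 0.585/(1−0.585) = 1.4096. LR = 0.80/0.07 = 11.4286.
Prior odds = 1.4096/11.4286 = 0.1233, so P(C) = 0.1233/(1+0.1233) ≈ 0.11.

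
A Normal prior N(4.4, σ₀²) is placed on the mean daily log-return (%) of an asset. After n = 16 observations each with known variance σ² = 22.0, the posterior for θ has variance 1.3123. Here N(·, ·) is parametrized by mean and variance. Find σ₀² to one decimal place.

σ₀² = 28.8

Posterior precision equals prior precision plus data precision: 1/σ_n² = 1/σ₀² + n/σ².
So 1/σ₀² = 1/1.3123 − 16/22.0 = 0.762021 − 0.727273 = 0.034748.
Hence σ₀² = 1/0.034748 ≈ 28.8.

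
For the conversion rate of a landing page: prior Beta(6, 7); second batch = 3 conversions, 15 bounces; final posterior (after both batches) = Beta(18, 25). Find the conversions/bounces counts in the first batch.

9 conversions and 3 bounces

Because Beta–binomial updating is additive in the counts, the combined data contributed (α_post−α_prior, β_post−β_prior) successes and failures.
Total across both batches: 18−6=12 conversions, 25−7=18 bounces.
Subtract the second batch: 12−3=9 conversions and 18−15=3 bounces.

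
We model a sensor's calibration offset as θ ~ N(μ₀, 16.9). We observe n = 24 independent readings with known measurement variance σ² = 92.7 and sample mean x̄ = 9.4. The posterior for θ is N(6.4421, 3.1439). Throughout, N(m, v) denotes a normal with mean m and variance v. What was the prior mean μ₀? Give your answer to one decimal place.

μ₀ = -6.5

The posterior mean is a precision-weighted average: μ_n = (τ₀μ₀ + τ_data·x̄)/(τ₀+τ_data), with τ₀=1/σ₀² and τ_data=n/σ².
Here τ₀ = 1/16.9 = 0.059172 and τ_data = 24/92.7 = 0.258900, so τ_n = 0.318072.
Rearranging for μ₀: μ₀ = (μ_n·τ_n − τ_data·x̄)/τ₀ = (6.4421·0.318072 − 0.258900·9.4) / 0.059172 = -0.384608/0.059172 ≈ -6.5.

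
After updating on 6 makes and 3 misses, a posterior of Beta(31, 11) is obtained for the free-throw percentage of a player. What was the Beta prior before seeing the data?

Beta is conjugate to the binomial likelihood: posterior = Beta(a+s, b+f).
So a = 31 − 6 = 25 and b = 11 − 3 = 8.

Beta(25, 8)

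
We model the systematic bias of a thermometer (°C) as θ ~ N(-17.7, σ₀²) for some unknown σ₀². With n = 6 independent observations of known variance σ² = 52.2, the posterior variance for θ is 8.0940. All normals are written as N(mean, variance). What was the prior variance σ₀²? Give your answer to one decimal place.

σ₀² = 116.2

Posterior precision equals prior precision plus data precision: 1/σ_n² = 1/σ₀² + n/σ².
So 1/σ₀² = 1/8.0940 − 6/52.2 = 0.123548 − 0.114943 = 0.008605.
Hence σ₀² = 1/0.008605 ≈ 116.2.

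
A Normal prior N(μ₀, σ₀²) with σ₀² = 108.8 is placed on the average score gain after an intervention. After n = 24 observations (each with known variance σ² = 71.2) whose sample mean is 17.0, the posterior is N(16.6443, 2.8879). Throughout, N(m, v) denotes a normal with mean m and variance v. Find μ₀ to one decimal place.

With known observation variance, the Normal–Normal posterior has precision τ_n = τ₀ + n/σ² and mean μ_n = (τ₀μ₀ + (n/σ²)x̄)/τ_n.
Here τ₀ = 1/108.8 = 0.009191 and τ_data = 24/71.2 = 0.337079, so τ_n = 0.346270.
Rearranging for μ₀: μ₀ = (μ_n·τ_n − τ_data·x̄)/τ₀ = (16.6443·0.346270 − 0.337079·17.0) / 0.009191 = 0.033079/0.009191 ≈ 3.6.

μ₀ = 3.6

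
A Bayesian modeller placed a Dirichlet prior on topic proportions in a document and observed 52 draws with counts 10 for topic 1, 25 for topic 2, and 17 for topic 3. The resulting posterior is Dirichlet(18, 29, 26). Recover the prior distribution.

Dirichlet(8, 4, 9)

For a Dirichlet(α) prior with multinomial counts c, the posterior is Dirichlet(α + c) componentwise.
Subtract each count from the matching posterior parameter: 18−10=8, 29−25=4, 26−17=9.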